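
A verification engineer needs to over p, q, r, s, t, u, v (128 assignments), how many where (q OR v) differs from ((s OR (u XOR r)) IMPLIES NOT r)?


F1 = (q OR v)
F2 = ((s OR (u XOR r)) IMPLIES NOT r)
Evaluate both on each of 128 rows (bits = p,q,r,s,t,u,v):
  row 0 [0000000]: F1=0 F2=1 (differ) -> 1
  row 1 [0000001]: F1=1 F2=1 -> 0
  row 2 [0000010]: F1=0 F2=1 (differ) -> 1
  row 3 [0000011]: F1=1 F2=1 -> 0
  row 4 [0000100]: F1=0 F2=1 (differ) -> 1
  (every remaining row is evaluated the same way; all 128 results are listed next)
Full result column, 8 rows per line (p,q,r,s fixed per line; t,u,v runs 000..111 left to right):
  rows 0-7 [p,q,r,s=0000]: 10101010  (ones: 4)
  rows 8-15 [p,q,r,s=0001]: 10101010  (ones: 4)
  rows 16-23 [p,q,r,s=0010]: 01100110  (ones: 4)
  rows 24-31 [p,q,r,s=0011]: 01010101  (ones: 4)
  rows 32-39 [p,q,r,s=0100]: 00000000  (ones: 0)
  rows 40-47 [p,q,r,s=0101]: 00000000  (ones: 0)
  rows 48-55 [p,q,r,s=0110]: 11001100  (ones: 4)
  rows 56-63 [p,q,r,s=0111]: 11111111  (ones: 8)
  rows 64-71 [p,q,r,s=1000]: 10101010  (ones: 4)
  rows 72-79 [p,q,r,s=1001]: 10101010  (ones: 4)
  rows 80-87 [p,q,r,s=1010]: 01100110  (ones: 4)
  rows 88-95 [p,q,r,s=1011]: 01010101  (ones: 4)
  rows 96-103 [p,q,r,s=1100]: 00000000  (ones: 0)
  rows 104-111 [p,q,r,s=1101]: 00000000  (ones: 0)
  rows 112-119 [p,q,r,s=1110]: 11001100  (ones: 4)
  rows 120-127 [p,q,r,s=1111]: 11111111  (ones: 8)
Disagreements = 4+4+4+4+0+0+4+8+4+4+4+4+0+0+4+8 = 56

56


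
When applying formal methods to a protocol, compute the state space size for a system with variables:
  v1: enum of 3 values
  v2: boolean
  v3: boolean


State space = product of domain sizes of all variables.
Domain sizes:
  v1 (enum of 3 values): 3
  v2 (boolean): 2
  v3 (boolean): 2
Product = 3 * 2 * 2 = 12

12


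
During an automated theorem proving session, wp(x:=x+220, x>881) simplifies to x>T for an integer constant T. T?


Formula: wp(x:=E, P) = P[E/x] (substitute E for x in postcondition)
Step 1: Postcondition: x>881
Step 2: Substitute x+220 for x: x+220>881
Step 3: Solve for x: x > 881-220 = 661

661


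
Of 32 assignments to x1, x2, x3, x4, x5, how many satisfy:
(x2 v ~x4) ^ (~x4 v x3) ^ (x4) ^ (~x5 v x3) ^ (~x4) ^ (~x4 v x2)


CNF with 6 clauses over 5 vars (32 assignments).
An assignment satisfies CNF iff every clause has >=1 true literal.
Check each row (bits = x1,x2,x3,x4,x5; clause T/F shown):
  row 0 [00000]: clauses=TTFTTT -> 0
  row 1 [00001]: clauses=TTFFTT -> 0
  row 2 [00010]: clauses=FFTTFF -> 0
  row 3 [00011]: clauses=FFTFFF -> 0
  row 4 [00100]: clauses=TTFTTT -> 0
  row 5 [00101]: clauses=TTFTTT -> 0
  row 6 [00110]: clauses=FTTTFF -> 0
  row 7 [00111]: clauses=FTTTFF -> 0
  row 8 [01000]: clauses=TTFTTT -> 0
  row 9 [01001]: clauses=TTFFTT -> 0
  row 10 [01010]: clauses=TFTTFT -> 0
  row 11 [01011]: clauses=TFTFFT -> 0
  row 12 [01100]: clauses=TTFTTT -> 0
  row 13 [01101]: clauses=TTFTTT -> 0
  row 14 [01110]: clauses=TTTTFT -> 0
  row 15 [01111]: clauses=TTTTFT -> 0
  row 16 [10000]: clauses=TTFTTT -> 0
  row 17 [10001]: clauses=TTFFTT -> 0
  row 18 [10010]: clauses=FFTTFF -> 0
  row 19 [10011]: clauses=FFTFFF -> 0
  row 20 [10100]: clauses=TTFTTT -> 0
  row 21 [10101]: clauses=TTFTTT -> 0
  row 22 [10110]: clauses=FTTTFF -> 0
  row 23 [10111]: clauses=FTTTFF -> 0
  row 24 [11000]: clauses=TTFTTT -> 0
  row 25 [11001]: clauses=TTFFTT -> 0
  row 26 [11010]: clauses=TFTTFT -> 0
  row 27 [11011]: clauses=TFTFFT -> 0
  row 28 [11100]: clauses=TTFTTT -> 0
  row 29 [11101]: clauses=TTFTTT -> 0
  row 30 [11110]: clauses=TTTTFT -> 0
  row 31 [11111]: clauses=TTTTFT -> 0
Full result column, 8 rows per line (x1,x2 fixed per line; x3,x4,x5 runs 000..111 left to right):
  rows 0-7 [x1,x2=00]: 00000000  (ones: 0)
  rows 8-15 [x1,x2=01]: 00000000  (ones: 0)
  rows 16-23 [x1,x2=10]: 00000000  (ones: 0)
  rows 24-31 [x1,x2=11]: 00000000  (ones: 0)
Satisfying assignments = 0+0+0+0 = 0

0


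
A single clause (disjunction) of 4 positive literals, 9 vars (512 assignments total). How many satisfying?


Step 1: Total=2^9=512
Step 2: Unsat when all 4 false: 2^5=32
Step 3: Sat=512-32=480

480


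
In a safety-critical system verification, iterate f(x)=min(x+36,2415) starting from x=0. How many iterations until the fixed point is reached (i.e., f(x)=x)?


Step 1: x=0, cap=2415, increment=36
Step 2: x grows by 36 each step until capped at 2415; fixed point is x=2415
Step 3: iterations = ceil(2415/36) = 68

68


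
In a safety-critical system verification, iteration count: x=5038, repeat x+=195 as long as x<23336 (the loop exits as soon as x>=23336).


Step 1: x goes from 5038 toward 23336 by 195; the body runs while x<23336, so iterations = ceil((bound-start)/step)
Step 2: Distance=18298
Step 3: ceil(18298/195)=94

94


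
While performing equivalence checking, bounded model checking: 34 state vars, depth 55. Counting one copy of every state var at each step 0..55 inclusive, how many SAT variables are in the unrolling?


BMC unrolls to depth k, creating one copy of each state var for steps 0..k.
Step count = 55 + 1 = 56 (steps 0 through 55)
Vars per step = 34
Total = 34 * 56 = 1904

1904


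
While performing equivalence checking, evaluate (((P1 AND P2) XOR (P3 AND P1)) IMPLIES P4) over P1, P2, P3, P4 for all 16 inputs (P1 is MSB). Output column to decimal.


Formula: (((P1 AND P2) XOR (P3 AND P1)) IMPLIES P4) over P1, P2, P3, P4 (16 rows)
Evaluate each row (bits = P1,P2,P3,P4, MSB first):
  row 0 [0000]: (((0 AND 0) XOR (0 AND 0)) IMPLIES 0) -> 1
  row 1 [0001]: (((0 AND 0) XOR (0 AND 0)) IMPLIES 1) -> 1
  row 2 [0010]: (((0 AND 0) XOR (1 AND 0)) IMPLIES 0) -> 1
  row 3 [0011]: (((0 AND 0) XOR (1 AND 0)) IMPLIES 1) -> 1
  row 4 [0100]: (((0 AND 1) XOR (0 AND 0)) IMPLIES 0) -> 1
  row 5 [0101]: (((0 AND 1) XOR (0 AND 0)) IMPLIES 1) -> 1
  row 6 [0110]: (((0 AND 1) XOR (1 AND 0)) IMPLIES 0) -> 1
  row 7 [0111]: (((0 AND 1) XOR (1 AND 0)) IMPLIES 1) -> 1
  row 8 [1000]: (((1 AND 0) XOR (0 AND 1)) IMPLIES 0) -> 1
  row 9 [1001]: (((1 AND 0) XOR (0 AND 1)) IMPLIES 1) -> 1
  row 10 [1010]: (((1 AND 0) XOR (1 AND 1)) IMPLIES 0) -> 0
  row 11 [1011]: (((1 AND 0) XOR (1 AND 1)) IMPLIES 1) -> 1
  row 12 [1100]: (((1 AND 1) XOR (0 AND 1)) IMPLIES 0) -> 0
  row 13 [1101]: (((1 AND 1) XOR (0 AND 1)) IMPLIES 1) -> 1
  row 14 [1110]: (((1 AND 1) XOR (1 AND 1)) IMPLIES 0) -> 1
  row 15 [1111]: (((1 AND 1) XOR (1 AND 1)) IMPLIES 1) -> 1
Full result column, 4 rows per line (P1,P2 fixed per line; P3,P4 runs 00..11 left to right):
  rows 0-3 [P1,P2=00]: 1111  = hex F
  rows 4-7 [P1,P2=01]: 1111  = hex F
  rows 8-11 [P1,P2=10]: 1101  = hex D
  rows 12-15 [P1,P2=11]: 0111  = hex 7
Output column (row 0 .. row 15) = 1111111111010111
Output column grouped in 4s = 1111 1111 1101 0111 = 0xFFD7
Convert to decimal digit by digit (value = value*16 + digit):
  F -> 15
  15*16 + 15 (F) = 255
  255*16 + 13 (D) = 4093
  4093*16 + 7 = 65495
Decimal = 65495

65495


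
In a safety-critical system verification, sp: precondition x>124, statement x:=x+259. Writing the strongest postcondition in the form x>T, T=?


Formula: sp(P, x:=E) = exists old_x. (x = E[old_x/x]) AND P[old_x/x] (old_x is the value of x before the assignment; eliminate old_x by solving x = E[old_x/x] for old_x)
Step 1: Precondition P: x>124, i.e. old_x > 124
Step 2: Assignment gives x = old_x + 259, so old_x = x - 259
Step 3: Substitute into P: x - 259 > 124
Step 4: Simplify: x > 124+259 = 383

383


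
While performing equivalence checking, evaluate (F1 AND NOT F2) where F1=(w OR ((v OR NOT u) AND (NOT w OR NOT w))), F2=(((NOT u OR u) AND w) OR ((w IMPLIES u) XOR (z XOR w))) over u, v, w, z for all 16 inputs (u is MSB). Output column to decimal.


F1 = (w OR ((v OR NOT u) AND (NOT w OR NOT w)))
F2 = (((NOT u OR u) AND w) OR ((w IMPLIES u) XOR (z XOR w)))
Counterexample to F1=>F2 is where F1=1 and F2=0.
Evaluate each row (bits = u,v,w,z, MSB first):
  row 0 [0000]: F1=1 F2=1 -> F1&~F2 -> 0
  row 1 [0001]: F1=1 F2=0 -> F1&~F2 -> 1
  row 2 [0010]: F1=1 F2=1 -> F1&~F2 -> 0
  row 3 [0011]: F1=1 F2=1 -> F1&~F2 -> 0
  row 4 [0100]: F1=1 F2=1 -> F1&~F2 -> 0
  row 5 [0101]: F1=1 F2=0 -> F1&~F2 -> 1
  row 6 [0110]: F1=1 F2=1 -> F1&~F2 -> 0
  row 7 [0111]: F1=1 F2=1 -> F1&~F2 -> 0
  row 8 [1000]: F1=0 F2=1 -> F1&~F2 -> 0
  row 9 [1001]: F1=0 F2=0 -> F1&~F2 -> 0
  row 10 [1010]: F1=1 F2=1 -> F1&~F2 -> 0
  row 11 [1011]: F1=1 F2=1 -> F1&~F2 -> 0
  row 12 [1100]: F1=1 F2=1 -> F1&~F2 -> 0
  row 13 [1101]: F1=1 F2=0 -> F1&~F2 -> 1
  row 14 [1110]: F1=1 F2=1 -> F1&~F2 -> 0
  row 15 [1111]: F1=1 F2=1 -> F1&~F2 -> 0
Full result column, 4 rows per line (u,v fixed per line; w,z runs 00..11 left to right):
  rows 0-3 [u,v=00]: 0100  = hex 4
  rows 4-7 [u,v=01]: 0100  = hex 4
  rows 8-11 [u,v=10]: 0000  = hex 0
  rows 12-15 [u,v=11]: 0100  = hex 4
Counterexample vector (row 0 .. row 15) = 0100010000000100
Output column grouped in 4s = 0100 0100 0000 0100 = 0x4404
Convert to decimal digit by digit (value = value*16 + digit):
  4 -> 4
  4*16 + 4 = 68
  68*16 + 0 = 1088
  1088*16 + 4 = 17412
Decimal = 17412

17412


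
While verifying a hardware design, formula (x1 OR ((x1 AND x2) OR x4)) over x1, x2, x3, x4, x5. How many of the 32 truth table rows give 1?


Formula: (x1 OR ((x1 AND x2) OR x4)) over 5 vars (32 rows)
Evaluate each row (x1, x2, x3, x4, x5 as bits, MSB first):
  row 0 [00000]: (0 OR ((0 AND 0) OR 0)) -> 0
  row 1 [00001]: (0 OR ((0 AND 0) OR 0)) -> 0
  row 2 [00010]: (0 OR ((0 AND 0) OR 1)) -> 1
  row 3 [00011]: (0 OR ((0 AND 0) OR 1)) -> 1
  row 4 [00100]: (0 OR ((0 AND 0) OR 0)) -> 0
  row 5 [00101]: (0 OR ((0 AND 0) OR 0)) -> 0
  row 6 [00110]: (0 OR ((0 AND 0) OR 1)) -> 1
  row 7 [00111]: (0 OR ((0 AND 0) OR 1)) -> 1
  row 8 [01000]: (0 OR ((0 AND 1) OR 0)) -> 0
  row 9 [01001]: (0 OR ((0 AND 1) OR 0)) -> 0
  row 10 [01010]: (0 OR ((0 AND 1) OR 1)) -> 1
  row 11 [01011]: (0 OR ((0 AND 1) OR 1)) -> 1
  row 12 [01100]: (0 OR ((0 AND 1) OR 0)) -> 0
  row 13 [01101]: (0 OR ((0 AND 1) OR 0)) -> 0
  row 14 [01110]: (0 OR ((0 AND 1) OR 1)) -> 1
  row 15 [01111]: (0 OR ((0 AND 1) OR 1)) -> 1
  row 16 [10000]: (1 OR ((1 AND 0) OR 0)) -> 1
  row 17 [10001]: (1 OR ((1 AND 0) OR 0)) -> 1
  row 18 [10010]: (1 OR ((1 AND 0) OR 1)) -> 1
  row 19 [10011]: (1 OR ((1 AND 0) OR 1)) -> 1
  row 20 [10100]: (1 OR ((1 AND 0) OR 0)) -> 1
  row 21 [10101]: (1 OR ((1 AND 0) OR 0)) -> 1
  row 22 [10110]: (1 OR ((1 AND 0) OR 1)) -> 1
  row 23 [10111]: (1 OR ((1 AND 0) OR 1)) -> 1
  row 24 [11000]: (1 OR ((1 AND 1) OR 0)) -> 1
  row 25 [11001]: (1 OR ((1 AND 1) OR 0)) -> 1
  row 26 [11010]: (1 OR ((1 AND 1) OR 1)) -> 1
  row 27 [11011]: (1 OR ((1 AND 1) OR 1)) -> 1
  row 28 [11100]: (1 OR ((1 AND 1) OR 0)) -> 1
  row 29 [11101]: (1 OR ((1 AND 1) OR 0)) -> 1
  row 30 [11110]: (1 OR ((1 AND 1) OR 1)) -> 1
  row 31 [11111]: (1 OR ((1 AND 1) OR 1)) -> 1
Full result column, 8 rows per line (x1,x2 fixed per line; x3,x4,x5 runs 000..111 left to right):
  rows 0-7 [x1,x2=00]: 00110011  (ones: 4)
  rows 8-15 [x1,x2=01]: 00110011  (ones: 4)
  rows 16-23 [x1,x2=10]: 11111111  (ones: 8)
  rows 24-31 [x1,x2=11]: 11111111  (ones: 8)
Count of 1-rows = 4+4+8+8 = 24

24


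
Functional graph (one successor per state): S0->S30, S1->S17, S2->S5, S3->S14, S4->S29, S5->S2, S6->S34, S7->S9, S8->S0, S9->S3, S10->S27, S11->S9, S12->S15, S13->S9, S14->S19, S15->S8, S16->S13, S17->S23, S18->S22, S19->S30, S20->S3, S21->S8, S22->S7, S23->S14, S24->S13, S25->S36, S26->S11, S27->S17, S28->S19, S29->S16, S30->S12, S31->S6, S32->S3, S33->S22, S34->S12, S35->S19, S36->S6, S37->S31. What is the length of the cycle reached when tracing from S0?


Trace from S0 until a state repeats:
  S0 -> S30 -> S12 -> S15 -> S8 -> S0
S0 first seen at step 0, revisited at step 5.
Cycle length = 5 - 0 = 5

5


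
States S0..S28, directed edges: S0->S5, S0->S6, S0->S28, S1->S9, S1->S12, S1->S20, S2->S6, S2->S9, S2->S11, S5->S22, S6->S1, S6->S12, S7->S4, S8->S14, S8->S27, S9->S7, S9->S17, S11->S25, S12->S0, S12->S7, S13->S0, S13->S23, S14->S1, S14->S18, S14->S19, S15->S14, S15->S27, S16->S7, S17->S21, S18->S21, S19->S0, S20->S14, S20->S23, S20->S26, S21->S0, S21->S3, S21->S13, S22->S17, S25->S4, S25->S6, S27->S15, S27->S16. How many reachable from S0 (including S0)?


BFS from S0:
  layer 0: {S0}
  layer 1: {S5, S6, S28}
  layer 2: {S1, S12, S22}
  layer 3: {S7, S9, S17, S20}
  layer 4: {S4, S14, S21, S23, S26}
  layer 5: {S3, S13, S18, S19}
Reachable set: {S0, S1, S3, S4, S5, S6, S7, S9, S12, S13, S14, S17, S18, S19, S20, S21, S22, S23, S26, S28}
Count = 20

20


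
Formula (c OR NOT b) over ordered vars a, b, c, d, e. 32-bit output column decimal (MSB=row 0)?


Formula: (c OR NOT b) over a, b, c, d, e (32 rows)
Evaluate each row (bits = a,b,c,d,e, MSB first):
  row 0 [00000]: (0 OR NOT 0) -> 1
  row 1 [00001]: (0 OR NOT 0) -> 1
  row 2 [00010]: (0 OR NOT 0) -> 1
  row 3 [00011]: (0 OR NOT 0) -> 1
  row 4 [00100]: (1 OR NOT 0) -> 1
  row 5 [00101]: (1 OR NOT 0) -> 1
  row 6 [00110]: (1 OR NOT 0) -> 1
  row 7 [00111]: (1 OR NOT 0) -> 1
  row 8 [01000]: (0 OR NOT 1) -> 0
  row 9 [01001]: (0 OR NOT 1) -> 0
  row 10 [01010]: (0 OR NOT 1) -> 0
  row 11 [01011]: (0 OR NOT 1) -> 0
  row 12 [01100]: (1 OR NOT 1) -> 1
  row 13 [01101]: (1 OR NOT 1) -> 1
  row 14 [01110]: (1 OR NOT 1) -> 1
  row 15 [01111]: (1 OR NOT 1) -> 1
  row 16 [10000]: (0 OR NOT 0) -> 1
  row 17 [10001]: (0 OR NOT 0) -> 1
  row 18 [10010]: (0 OR NOT 0) -> 1
  row 19 [10011]: (0 OR NOT 0) -> 1
  row 20 [10100]: (1 OR NOT 0) -> 1
  row 21 [10101]: (1 OR NOT 0) -> 1
  row 22 [10110]: (1 OR NOT 0) -> 1
  row 23 [10111]: (1 OR NOT 0) -> 1
  row 24 [11000]: (0 OR NOT 1) -> 0
  row 25 [11001]: (0 OR NOT 1) -> 0
  row 26 [11010]: (0 OR NOT 1) -> 0
  row 27 [11011]: (0 OR NOT 1) -> 0
  row 28 [11100]: (1 OR NOT 1) -> 1
  row 29 [11101]: (1 OR NOT 1) -> 1
  row 30 [11110]: (1 OR NOT 1) -> 1
  row 31 [11111]: (1 OR NOT 1) -> 1
Full result column, 4 rows per line (a,b,c fixed per line; d,e runs 00..11 left to right):
  rows 0-3 [a,b,c=000]: 1111  = hex F
  rows 4-7 [a,b,c=001]: 1111  = hex F
  rows 8-11 [a,b,c=010]: 0000  = hex 0
  rows 12-15 [a,b,c=011]: 1111  = hex F
  rows 16-19 [a,b,c=100]: 1111  = hex F
  rows 20-23 [a,b,c=101]: 1111  = hex F
  rows 24-27 [a,b,c=110]: 0000  = hex 0
  rows 28-31 [a,b,c=111]: 1111  = hex F
Output column (row 0 .. row 31) = 11111111000011111111111100001111
Output column grouped in 4s = 1111 1111 0000 1111 1111 1111 0000 1111 = 0xFF0FFF0F
Convert to decimal digit by digit (value = value*16 + digit):
  F -> 15
  15*16 + 15 (F) = 255
  255*16 + 0 = 4080
  4080*16 + 15 (F) = 65295
  65295*16 + 15 (F) = 1044735
  1044735*16 + 15 (F) = 16715775
  16715775*16 + 0 = 267452400
  267452400*16 + 15 (F) = 4279238415
Decimal = 4279238415

4279238415


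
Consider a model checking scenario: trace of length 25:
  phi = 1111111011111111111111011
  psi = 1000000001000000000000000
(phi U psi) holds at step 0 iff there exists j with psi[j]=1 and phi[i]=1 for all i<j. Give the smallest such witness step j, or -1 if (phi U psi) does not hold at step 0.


(phi U psi) at 0: need smallest j with psi[j]=1 and phi[i]=1 for all i in [0,j).
Scan from step 0:
  step 0: psi=1 and phi held for [0,0) -> witness found
Witness step = 0

0


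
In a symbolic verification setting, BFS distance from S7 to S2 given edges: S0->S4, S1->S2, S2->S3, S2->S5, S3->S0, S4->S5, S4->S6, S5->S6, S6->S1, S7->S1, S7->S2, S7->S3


BFS layer-by-layer from S7:
  dist 0: {S7}
  dist 1: {S1, S2, S3}
  -> S2 reached at distance 1
Shortest path length = 1

1


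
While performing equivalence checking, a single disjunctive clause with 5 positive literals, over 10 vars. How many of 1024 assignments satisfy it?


Step 1: Total=2^10=1024
Step 2: Unsat when all 5 false: 2^5=32
Step 3: Sat=1024-32=992

992


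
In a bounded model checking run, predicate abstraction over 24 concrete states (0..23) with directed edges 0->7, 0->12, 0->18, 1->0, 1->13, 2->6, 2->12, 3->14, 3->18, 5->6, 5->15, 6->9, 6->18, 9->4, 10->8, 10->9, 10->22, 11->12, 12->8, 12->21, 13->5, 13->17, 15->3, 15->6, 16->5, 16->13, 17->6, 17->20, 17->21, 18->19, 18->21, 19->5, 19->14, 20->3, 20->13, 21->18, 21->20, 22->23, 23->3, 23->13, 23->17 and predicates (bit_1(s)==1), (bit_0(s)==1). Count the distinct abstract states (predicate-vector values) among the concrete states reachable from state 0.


BFS from 0:
Concrete reachable: {0, 3, 4, 5, 6, 7, 8, 9, 12, 13, 14, 15, 17, 18, 19, 20, 21}
Abstract via predicates (bit_1(s)==1), (bit_0(s)==1):
  (0,0) <- {0, 4, 8, 12, 20}
  (0,1) <- {5, 9, 13, 17, 21}
  (1,0) <- {6, 14, 18}
  (1,1) <- {3, 7, 15, 19}
Distinct abstract states = 4

4


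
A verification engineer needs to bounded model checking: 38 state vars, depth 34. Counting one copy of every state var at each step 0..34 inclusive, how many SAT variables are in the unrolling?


BMC unrolls to depth k, creating one copy of each state var for steps 0..k.
Step count = 34 + 1 = 35 (steps 0 through 34)
Vars per step = 38
Total = 38 * 35 = 1330

1330


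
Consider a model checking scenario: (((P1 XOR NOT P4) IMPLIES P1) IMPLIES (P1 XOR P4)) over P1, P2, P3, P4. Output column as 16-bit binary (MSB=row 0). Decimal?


Formula: (((P1 XOR NOT P4) IMPLIES P1) IMPLIES (P1 XOR P4)) over P1, P2, P3, P4 (16 rows)
Evaluate each row (bits = P1,P2,P3,P4, MSB first):
  row 0 [0000]: (((0 XOR NOT 0) IMPLIES 0) IMPLIES (0 XOR 0)) -> 1
  row 1 [0001]: (((0 XOR NOT 1) IMPLIES 0) IMPLIES (0 XOR 1)) -> 1
  row 2 [0010]: (((0 XOR NOT 0) IMPLIES 0) IMPLIES (0 XOR 0)) -> 1
  row 3 [0011]: (((0 XOR NOT 1) IMPLIES 0) IMPLIES (0 XOR 1)) -> 1
  row 4 [0100]: (((0 XOR NOT 0) IMPLIES 0) IMPLIES (0 XOR 0)) -> 1
  row 5 [0101]: (((0 XOR NOT 1) IMPLIES 0) IMPLIES (0 XOR 1)) -> 1
  row 6 [0110]: (((0 XOR NOT 0) IMPLIES 0) IMPLIES (0 XOR 0)) -> 1
  row 7 [0111]: (((0 XOR NOT 1) IMPLIES 0) IMPLIES (0 XOR 1)) -> 1
  row 8 [1000]: (((1 XOR NOT 0) IMPLIES 1) IMPLIES (1 XOR 0)) -> 1
  row 9 [1001]: (((1 XOR NOT 1) IMPLIES 1) IMPLIES (1 XOR 1)) -> 0
  row 10 [1010]: (((1 XOR NOT 0) IMPLIES 1) IMPLIES (1 XOR 0)) -> 1
  row 11 [1011]: (((1 XOR NOT 1) IMPLIES 1) IMPLIES (1 XOR 1)) -> 0
  row 12 [1100]: (((1 XOR NOT 0) IMPLIES 1) IMPLIES (1 XOR 0)) -> 1
  row 13 [1101]: (((1 XOR NOT 1) IMPLIES 1) IMPLIES (1 XOR 1)) -> 0
  row 14 [1110]: (((1 XOR NOT 0) IMPLIES 1) IMPLIES (1 XOR 0)) -> 1
  row 15 [1111]: (((1 XOR NOT 1) IMPLIES 1) IMPLIES (1 XOR 1)) -> 0
Full result column, 4 rows per line (P1,P2 fixed per line; P3,P4 runs 00..11 left to right):
  rows 0-3 [P1,P2=00]: 1111  = hex F
  rows 4-7 [P1,P2=01]: 1111  = hex F
  rows 8-11 [P1,P2=10]: 1010  = hex A
  rows 12-15 [P1,P2=11]: 1010  = hex A
Output column (row 0 .. row 15) = 1111111110101010
Output column grouped in 4s = 1111 1111 1010 1010 = 0xFFAA
Convert to decimal digit by digit (value = value*16 + digit):
  F -> 15
  15*16 + 15 (F) = 255
  255*16 + 10 (A) = 4090
  4090*16 + 10 (A) = 65450
Decimal = 65450

65450


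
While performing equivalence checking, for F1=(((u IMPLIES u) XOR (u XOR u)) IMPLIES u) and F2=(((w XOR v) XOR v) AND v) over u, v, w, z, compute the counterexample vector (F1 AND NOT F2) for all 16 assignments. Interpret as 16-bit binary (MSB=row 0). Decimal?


F1 = (((u IMPLIES u) XOR (u XOR u)) IMPLIES u)
F2 = (((w XOR v) XOR v) AND v)
Counterexample to F1=>F2 is where F1=1 and F2=0.
Evaluate each row (bits = u,v,w,z, MSB first):
  row 0 [0000]: F1=0 F2=0 -> F1&~F2 -> 0
  row 1 [0001]: F1=0 F2=0 -> F1&~F2 -> 0
  row 2 [0010]: F1=0 F2=0 -> F1&~F2 -> 0
  row 3 [0011]: F1=0 F2=0 -> F1&~F2 -> 0
  row 4 [0100]: F1=0 F2=0 -> F1&~F2 -> 0
  row 5 [0101]: F1=0 F2=0 -> F1&~F2 -> 0
  row 6 [0110]: F1=0 F2=1 -> F1&~F2 -> 0
  row 7 [0111]: F1=0 F2=1 -> F1&~F2 -> 0
  row 8 [1000]: F1=1 F2=0 -> F1&~F2 -> 1
  row 9 [1001]: F1=1 F2=0 -> F1&~F2 -> 1
  row 10 [1010]: F1=1 F2=0 -> F1&~F2 -> 1
  row 11 [1011]: F1=1 F2=0 -> F1&~F2 -> 1
  row 12 [1100]: F1=1 F2=0 -> F1&~F2 -> 1
  row 13 [1101]: F1=1 F2=0 -> F1&~F2 -> 1
  row 14 [1110]: F1=1 F2=1 -> F1&~F2 -> 0
  row 15 [1111]: F1=1 F2=1 -> F1&~F2 -> 0
Full result column, 4 rows per line (u,v fixed per line; w,z runs 00..11 left to right):
  rows 0-3 [u,v=00]: 0000  = hex 0
  rows 4-7 [u,v=01]: 0000  = hex 0
  rows 8-11 [u,v=10]: 1111  = hex F
  rows 12-15 [u,v=11]: 1100  = hex C
Counterexample vector (row 0 .. row 15) = 0000000011111100
Output column grouped in 4s = 0000 0000 1111 1100 = 0x00FC
Convert to decimal digit by digit (value = value*16 + digit):
  0 -> 0
  0*16 + 0 = 0
  0*16 + 15 (F) = 15
  15*16 + 12 (C) = 252
Decimal = 252

252


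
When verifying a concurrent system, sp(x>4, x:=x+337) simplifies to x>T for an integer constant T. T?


Formula: sp(P, x:=E) = exists old_x. (x = E[old_x/x]) AND P[old_x/x] (old_x is the value of x before the assignment; eliminate old_x by solving x = E[old_x/x] for old_x)
Step 1: Precondition P: x>4, i.e. old_x > 4
Step 2: Assignment gives x = old_x + 337, so old_x = x - 337
Step 3: Substitute into P: x - 337 > 4
Step 4: Simplify: x > 4+337 = 341

341


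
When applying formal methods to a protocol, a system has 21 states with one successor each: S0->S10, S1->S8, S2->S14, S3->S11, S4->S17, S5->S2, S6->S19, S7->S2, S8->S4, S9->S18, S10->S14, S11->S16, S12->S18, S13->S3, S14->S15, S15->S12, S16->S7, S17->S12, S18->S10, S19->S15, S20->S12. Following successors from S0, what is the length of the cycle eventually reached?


Trace from S0 until a state repeats:
  S0 -> S10 -> S14 -> S15 -> S12 -> S18 -> S10
S10 first seen at step 1, revisited at step 6.
Cycle length = 6 - 1 = 5

5


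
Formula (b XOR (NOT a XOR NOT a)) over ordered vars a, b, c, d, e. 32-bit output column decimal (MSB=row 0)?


Formula: (b XOR (NOT a XOR NOT a)) over a, b, c, d, e (32 rows)
Evaluate each row (bits = a,b,c,d,e, MSB first):
  row 0 [00000]: (0 XOR (NOT 0 XOR NOT 0)) -> 0
  row 1 [00001]: (0 XOR (NOT 0 XOR NOT 0)) -> 0
  row 2 [00010]: (0 XOR (NOT 0 XOR NOT 0)) -> 0
  row 3 [00011]: (0 XOR (NOT 0 XOR NOT 0)) -> 0
  row 4 [00100]: (0 XOR (NOT 0 XOR NOT 0)) -> 0
  row 5 [00101]: (0 XOR (NOT 0 XOR NOT 0)) -> 0
  row 6 [00110]: (0 XOR (NOT 0 XOR NOT 0)) -> 0
  row 7 [00111]: (0 XOR (NOT 0 XOR NOT 0)) -> 0
  row 8 [01000]: (1 XOR (NOT 0 XOR NOT 0)) -> 1
  row 9 [01001]: (1 XOR (NOT 0 XOR NOT 0)) -> 1
  row 10 [01010]: (1 XOR (NOT 0 XOR NOT 0)) -> 1
  row 11 [01011]: (1 XOR (NOT 0 XOR NOT 0)) -> 1
  row 12 [01100]: (1 XOR (NOT 0 XOR NOT 0)) -> 1
  row 13 [01101]: (1 XOR (NOT 0 XOR NOT 0)) -> 1
  row 14 [01110]: (1 XOR (NOT 0 XOR NOT 0)) -> 1
  row 15 [01111]: (1 XOR (NOT 0 XOR NOT 0)) -> 1
  row 16 [10000]: (0 XOR (NOT 1 XOR NOT 1)) -> 0
  row 17 [10001]: (0 XOR (NOT 1 XOR NOT 1)) -> 0
  row 18 [10010]: (0 XOR (NOT 1 XOR NOT 1)) -> 0
  row 19 [10011]: (0 XOR (NOT 1 XOR NOT 1)) -> 0
  row 20 [10100]: (0 XOR (NOT 1 XOR NOT 1)) -> 0
  row 21 [10101]: (0 XOR (NOT 1 XOR NOT 1)) -> 0
  row 22 [10110]: (0 XOR (NOT 1 XOR NOT 1)) -> 0
  row 23 [10111]: (0 XOR (NOT 1 XOR NOT 1)) -> 0
  row 24 [11000]: (1 XOR (NOT 1 XOR NOT 1)) -> 1
  row 25 [11001]: (1 XOR (NOT 1 XOR NOT 1)) -> 1
  row 26 [11010]: (1 XOR (NOT 1 XOR NOT 1)) -> 1
  row 27 [11011]: (1 XOR (NOT 1 XOR NOT 1)) -> 1
  row 28 [11100]: (1 XOR (NOT 1 XOR NOT 1)) -> 1
  row 29 [11101]: (1 XOR (NOT 1 XOR NOT 1)) -> 1
  row 30 [11110]: (1 XOR (NOT 1 XOR NOT 1)) -> 1
  row 31 [11111]: (1 XOR (NOT 1 XOR NOT 1)) -> 1
Full result column, 4 rows per line (a,b,c fixed per line; d,e runs 00..11 left to right):
  rows 0-3 [a,b,c=000]: 0000  = hex 0
  rows 4-7 [a,b,c=001]: 0000  = hex 0
  rows 8-11 [a,b,c=010]: 1111  = hex F
  rows 12-15 [a,b,c=011]: 1111  = hex F
  rows 16-19 [a,b,c=100]: 0000  = hex 0
  rows 20-23 [a,b,c=101]: 0000  = hex 0
  rows 24-27 [a,b,c=110]: 1111  = hex F
  rows 28-31 [a,b,c=111]: 1111  = hex F
Output column (row 0 .. row 31) = 00000000111111110000000011111111
Output column grouped in 4s = 0000 0000 1111 1111 0000 0000 1111 1111 = 0x00FF00FF
Convert to decimal digit by digit (value = value*16 + digit):
  0 -> 0
  0*16 + 0 = 0
  0*16 + 15 (F) = 15
  15*16 + 15 (F) = 255
  255*16 + 0 = 4080
  4080*16 + 0 = 65280
  65280*16 + 15 (F) = 1044495
  1044495*16 + 15 (F) = 16711935
Decimal = 16711935

16711935


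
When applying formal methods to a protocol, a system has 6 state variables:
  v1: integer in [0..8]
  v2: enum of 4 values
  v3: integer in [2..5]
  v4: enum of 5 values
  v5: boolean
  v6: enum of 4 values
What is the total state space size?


State space = product of domain sizes of all variables.
Domain sizes:
  v1 (integer in [0..8]): 9
  v2 (enum of 4 values): 4
  v3 (integer in [2..5]): 4
  v4 (enum of 5 values): 5
  v5 (boolean): 2
  v6 (enum of 4 values): 4
Product = 9 * 4 * 4 * 5 * 2 * 4 = 5760

5760


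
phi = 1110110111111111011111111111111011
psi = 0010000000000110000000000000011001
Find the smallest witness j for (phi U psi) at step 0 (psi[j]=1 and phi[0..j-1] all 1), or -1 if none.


(phi U psi) at 0: need smallest j with psi[j]=1 and phi[i]=1 for all i in [0,j).
Scan from step 0:
  step 0: phi=1, psi=0 -> continue
  step 1: phi=1, psi=0 -> continue
  step 2: psi=1 and phi held for [0,2) -> witness found
Witness step = 2

2


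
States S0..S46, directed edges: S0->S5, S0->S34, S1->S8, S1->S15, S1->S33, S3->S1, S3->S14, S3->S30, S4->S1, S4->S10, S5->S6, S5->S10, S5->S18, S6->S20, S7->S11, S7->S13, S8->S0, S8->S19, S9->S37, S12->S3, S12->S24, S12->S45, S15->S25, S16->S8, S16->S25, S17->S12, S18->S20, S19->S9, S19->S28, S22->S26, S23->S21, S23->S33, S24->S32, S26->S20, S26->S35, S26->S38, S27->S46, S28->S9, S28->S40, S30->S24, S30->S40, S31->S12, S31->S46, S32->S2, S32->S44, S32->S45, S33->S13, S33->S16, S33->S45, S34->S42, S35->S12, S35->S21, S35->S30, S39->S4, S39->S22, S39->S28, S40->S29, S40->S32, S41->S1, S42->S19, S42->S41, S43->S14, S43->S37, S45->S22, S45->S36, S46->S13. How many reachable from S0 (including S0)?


BFS from S0:
  layer 0: {S0}
  layer 1: {S5, S34}
  layer 2: {S6, S10, S18, S42}
  layer 3: {S19, S20, S41}
  layer 4: {S1, S9, S28}
  layer 5: {S8, S15, S33, S37, S40}
  layer 6: {S13, S16, S25, S29, S32, S45}
  layer 7: {S2, S22, S36, S44}
  layer 8: {S26}
  layer 9: {S35, S38}
  layer 10: {S12, S21, S30}
  layer 11: {S3, S24}
  layer 12: {S14}
Reachable set: {S0, S1, S2, S3, S5, S6, S8, S9, S10, S12, S13, S14, S15, S16, S18, S19, S20, S21, S22, S24, S25, S26, S28, S29, S30, S32, S33, S34, S35, S36, S37, S38, S40, S41, S42, S44, S45}
Count = 37

37


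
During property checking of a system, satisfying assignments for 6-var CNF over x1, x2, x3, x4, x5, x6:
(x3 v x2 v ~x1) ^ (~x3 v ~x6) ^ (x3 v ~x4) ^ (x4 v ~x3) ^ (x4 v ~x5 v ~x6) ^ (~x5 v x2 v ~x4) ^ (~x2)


CNF with 7 clauses over 6 vars (64 assignments).
An assignment satisfies CNF iff every clause has >=1 true literal.
Check each row (bits = x1,x2,x3,x4,x5,x6; clause T/F shown):
  row 0 [000000]: clauses=TTTTTTT -> 1
  row 1 [000001]: clauses=TTTTTTT -> 1
  row 2 [000010]: clauses=TTTTTTT -> 1
  row 3 [000011]: clauses=TTTTFTT -> 0
  row 4 [000100]: clauses=TTFTTTT -> 0
  (every remaining row is evaluated the same way; all 64 results are listed next)
Full result column, 8 rows per line (x1,x2,x3 fixed per line; x4,x5,x6 runs 000..111 left to right):
  rows 0-7 [x1,x2,x3=000]: 11100000  (ones: 3)
  rows 8-15 [x1,x2,x3=001]: 00001000  (ones: 1)
  rows 16-23 [x1,x2,x3=010]: 00000000  (ones: 0)
  rows 24-31 [x1,x2,x3=011]: 00000000  (ones: 0)
  rows 32-39 [x1,x2,x3=100]: 00000000  (ones: 0)
  rows 40-47 [x1,x2,x3=101]: 00001000  (ones: 1)
  rows 48-55 [x1,x2,x3=110]: 00000000  (ones: 0)
  rows 56-63 [x1,x2,x3=111]: 00000000  (ones: 0)
Satisfying assignments = 3+1+0+0+0+1+0+0 = 5

5


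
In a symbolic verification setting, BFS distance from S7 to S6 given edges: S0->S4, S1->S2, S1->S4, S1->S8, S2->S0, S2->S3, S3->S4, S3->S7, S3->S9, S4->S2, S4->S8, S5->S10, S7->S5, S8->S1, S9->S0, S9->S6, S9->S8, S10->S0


BFS layer-by-layer from S7:
  dist 0: {S7}
  dist 1: {S5}
  dist 2: {S10}
  dist 3: {S0}
  dist 4: {S4}
  dist 5: {S2, S8}
  dist 6: {S1, S3}
  dist 7: {S9}
  dist 8: {S6}
  -> S6 reached at distance 8
Shortest path length = 8

8


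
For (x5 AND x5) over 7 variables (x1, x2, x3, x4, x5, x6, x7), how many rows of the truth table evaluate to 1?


Formula: (x5 AND x5) over 7 vars (128 rows)
Evaluate each row (x1, x2, x3, x4, x5, x6, x7 as bits, MSB first):
  row 0 [0000000]: (0 AND 0) -> 0
  row 1 [0000001]: (0 AND 0) -> 0
  row 2 [0000010]: (0 AND 0) -> 0
  row 3 [0000011]: (0 AND 0) -> 0
  row 4 [0000100]: (1 AND 1) -> 1
  (every remaining row is evaluated the same way; all 128 results are listed next)
Full result column, 8 rows per line (x1,x2,x3,x4 fixed per line; x5,x6,x7 runs 000..111 left to right):
  rows 0-7 [x1,x2,x3,x4=0000]: 00001111  (ones: 4)
  rows 8-15 [x1,x2,x3,x4=0001]: 00001111  (ones: 4)
  rows 16-23 [x1,x2,x3,x4=0010]: 00001111  (ones: 4)
  rows 24-31 [x1,x2,x3,x4=0011]: 00001111  (ones: 4)
  rows 32-39 [x1,x2,x3,x4=0100]: 00001111  (ones: 4)
  rows 40-47 [x1,x2,x3,x4=0101]: 00001111  (ones: 4)
  rows 48-55 [x1,x2,x3,x4=0110]: 00001111  (ones: 4)
  rows 56-63 [x1,x2,x3,x4=0111]: 00001111  (ones: 4)
  rows 64-71 [x1,x2,x3,x4=1000]: 00001111  (ones: 4)
  rows 72-79 [x1,x2,x3,x4=1001]: 00001111  (ones: 4)
  rows 80-87 [x1,x2,x3,x4=1010]: 00001111  (ones: 4)
  rows 88-95 [x1,x2,x3,x4=1011]: 00001111  (ones: 4)
  rows 96-103 [x1,x2,x3,x4=1100]: 00001111  (ones: 4)
  rows 104-111 [x1,x2,x3,x4=1101]: 00001111  (ones: 4)
  rows 112-119 [x1,x2,x3,x4=1110]: 00001111  (ones: 4)
  rows 120-127 [x1,x2,x3,x4=1111]: 00001111  (ones: 4)
Count of 1-rows = 4+4+4+4+4+4+4+4+4+4+4+4+4+4+4+4 = 64

64


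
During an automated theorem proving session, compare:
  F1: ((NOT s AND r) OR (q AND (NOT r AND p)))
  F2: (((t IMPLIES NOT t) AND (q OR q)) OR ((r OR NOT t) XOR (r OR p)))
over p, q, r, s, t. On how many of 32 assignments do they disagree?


F1 = ((NOT s AND r) OR (q AND (NOT r AND p)))
F2 = (((t IMPLIES NOT t) AND (q OR q)) OR ((r OR NOT t) XOR (r OR p)))
Evaluate both on each of 32 rows (bits = p,q,r,s,t):
  row 0 [00000]: F1=0 F2=1 (differ) -> 1
  row 1 [00001]: F1=0 F2=0 -> 0
  row 2 [00010]: F1=0 F2=1 (differ) -> 1
  row 3 [00011]: F1=0 F2=0 -> 0
  row 4 [00100]: F1=1 F2=0 (differ) -> 1
  row 5 [00101]: F1=1 F2=0 (differ) -> 1
  row 6 [00110]: F1=0 F2=0 -> 0
  row 7 [00111]: F1=0 F2=0 -> 0
  row 8 [01000]: F1=0 F2=1 (differ) -> 1
  row 9 [01001]: F1=0 F2=0 -> 0
  row 10 [01010]: F1=0 F2=1 (differ) -> 1
  row 11 [01011]: F1=0 F2=0 -> 0
  row 12 [01100]: F1=1 F2=1 -> 0
  row 13 [01101]: F1=1 F2=0 (differ) -> 1
  row 14 [01110]: F1=0 F2=1 (differ) -> 1
  row 15 [01111]: F1=0 F2=0 -> 0
  row 16 [10000]: F1=0 F2=0 -> 0
  row 17 [10001]: F1=0 F2=1 (differ) -> 1
  row 18 [10010]: F1=0 F2=0 -> 0
  row 19 [10011]: F1=0 F2=1 (differ) -> 1
  row 20 [10100]: F1=1 F2=0 (differ) -> 1
  row 21 [10101]: F1=1 F2=0 (differ) -> 1
  row 22 [10110]: F1=0 F2=0 -> 0
  row 23 [10111]: F1=0 F2=0 -> 0
  row 24 [11000]: F1=1 F2=1 -> 0
  row 25 [11001]: F1=1 F2=1 -> 0
  row 26 [11010]: F1=1 F2=1 -> 0
  row 27 [11011]: F1=1 F2=1 -> 0
  row 28 [11100]: F1=1 F2=1 -> 0
  row 29 [11101]: F1=1 F2=0 (differ) -> 1
  row 30 [11110]: F1=0 F2=1 (differ) -> 1
  row 31 [11111]: F1=0 F2=0 -> 0
Full result column, 8 rows per line (p,q fixed per line; r,s,t runs 000..111 left to right):
  rows 0-7 [p,q=00]: 10101100  (ones: 4)
  rows 8-15 [p,q=01]: 10100110  (ones: 4)
  rows 16-23 [p,q=10]: 01011100  (ones: 4)
  rows 24-31 [p,q=11]: 00000110  (ones: 2)
Disagreements = 4+4+4+2 = 14

14


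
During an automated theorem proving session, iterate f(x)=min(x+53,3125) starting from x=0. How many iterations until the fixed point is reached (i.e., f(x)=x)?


Step 1: x=0, cap=3125, increment=53
Step 2: x grows by 53 each step until capped at 3125; fixed point is x=3125
Step 3: iterations = ceil(3125/53) = 59

59


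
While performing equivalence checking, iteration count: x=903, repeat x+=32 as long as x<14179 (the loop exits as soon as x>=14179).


Step 1: x goes from 903 toward 14179 by 32; the body runs while x<14179, so iterations = ceil((bound-start)/step)
Step 2: Distance=13276
Step 3: ceil(13276/32)=415

415


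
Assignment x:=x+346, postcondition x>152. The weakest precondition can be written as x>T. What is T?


Formula: wp(x:=E, P) = P[E/x] (substitute E for x in postcondition)
Step 1: Postcondition: x>152
Step 2: Substitute x+346 for x: x+346>152
Step 3: Solve for x: x > 152-346 = -194

-194


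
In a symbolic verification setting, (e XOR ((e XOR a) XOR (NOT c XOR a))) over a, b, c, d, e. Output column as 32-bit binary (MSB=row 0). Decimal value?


Formula: (e XOR ((e XOR a) XOR (NOT c XOR a))) over a, b, c, d, e (32 rows)
Evaluate each row (bits = a,b,c,d,e, MSB first):
  row 0 [00000]: (0 XOR ((0 XOR 0) XOR (NOT 0 XOR 0))) -> 1
  row 1 [00001]: (1 XOR ((1 XOR 0) XOR (NOT 0 XOR 0))) -> 1
  row 2 [00010]: (0 XOR ((0 XOR 0) XOR (NOT 0 XOR 0))) -> 1
  row 3 [00011]: (1 XOR ((1 XOR 0) XOR (NOT 0 XOR 0))) -> 1
  row 4 [00100]: (0 XOR ((0 XOR 0) XOR (NOT 1 XOR 0))) -> 0
  row 5 [00101]: (1 XOR ((1 XOR 0) XOR (NOT 1 XOR 0))) -> 0
  row 6 [00110]: (0 XOR ((0 XOR 0) XOR (NOT 1 XOR 0))) -> 0
  row 7 [00111]: (1 XOR ((1 XOR 0) XOR (NOT 1 XOR 0))) -> 0
  row 8 [01000]: (0 XOR ((0 XOR 0) XOR (NOT 0 XOR 0))) -> 1
  row 9 [01001]: (1 XOR ((1 XOR 0) XOR (NOT 0 XOR 0))) -> 1
  row 10 [01010]: (0 XOR ((0 XOR 0) XOR (NOT 0 XOR 0))) -> 1
  row 11 [01011]: (1 XOR ((1 XOR 0) XOR (NOT 0 XOR 0))) -> 1
  row 12 [01100]: (0 XOR ((0 XOR 0) XOR (NOT 1 XOR 0))) -> 0
  row 13 [01101]: (1 XOR ((1 XOR 0) XOR (NOT 1 XOR 0))) -> 0
  row 14 [01110]: (0 XOR ((0 XOR 0) XOR (NOT 1 XOR 0))) -> 0
  row 15 [01111]: (1 XOR ((1 XOR 0) XOR (NOT 1 XOR 0))) -> 0
  row 16 [10000]: (0 XOR ((0 XOR 1) XOR (NOT 0 XOR 1))) -> 1
  row 17 [10001]: (1 XOR ((1 XOR 1) XOR (NOT 0 XOR 1))) -> 1
  row 18 [10010]: (0 XOR ((0 XOR 1) XOR (NOT 0 XOR 1))) -> 1
  row 19 [10011]: (1 XOR ((1 XOR 1) XOR (NOT 0 XOR 1))) -> 1
  row 20 [10100]: (0 XOR ((0 XOR 1) XOR (NOT 1 XOR 1))) -> 0
  row 21 [10101]: (1 XOR ((1 XOR 1) XOR (NOT 1 XOR 1))) -> 0
  row 22 [10110]: (0 XOR ((0 XOR 1) XOR (NOT 1 XOR 1))) -> 0
  row 23 [10111]: (1 XOR ((1 XOR 1) XOR (NOT 1 XOR 1))) -> 0
  row 24 [11000]: (0 XOR ((0 XOR 1) XOR (NOT 0 XOR 1))) -> 1
  row 25 [11001]: (1 XOR ((1 XOR 1) XOR (NOT 0 XOR 1))) -> 1
  row 26 [11010]: (0 XOR ((0 XOR 1) XOR (NOT 0 XOR 1))) -> 1
  row 27 [11011]: (1 XOR ((1 XOR 1) XOR (NOT 0 XOR 1))) -> 1
  row 28 [11100]: (0 XOR ((0 XOR 1) XOR (NOT 1 XOR 1))) -> 0
  row 29 [11101]: (1 XOR ((1 XOR 1) XOR (NOT 1 XOR 1))) -> 0
  row 30 [11110]: (0 XOR ((0 XOR 1) XOR (NOT 1 XOR 1))) -> 0
  row 31 [11111]: (1 XOR ((1 XOR 1) XOR (NOT 1 XOR 1))) -> 0
Full result column, 4 rows per line (a,b,c fixed per line; d,e runs 00..11 left to right):
  rows 0-3 [a,b,c=000]: 1111  = hex F
  rows 4-7 [a,b,c=001]: 0000  = hex 0
  rows 8-11 [a,b,c=010]: 1111  = hex F
  rows 12-15 [a,b,c=011]: 0000  = hex 0
  rows 16-19 [a,b,c=100]: 1111  = hex F
  rows 20-23 [a,b,c=101]: 0000  = hex 0
  rows 24-27 [a,b,c=110]: 1111  = hex F
  rows 28-31 [a,b,c=111]: 0000  = hex 0
Output column (row 0 .. row 31) = 11110000111100001111000011110000
Output column grouped in 4s = 1111 0000 1111 0000 1111 0000 1111 0000 = 0xF0F0F0F0
Convert to decimal digit by digit (value = value*16 + digit):
  F -> 15
  15*16 + 0 = 240
  240*16 + 15 (F) = 3855
  3855*16 + 0 = 61680
  61680*16 + 15 (F) = 986895
  986895*16 + 0 = 15790320
  15790320*16 + 15 (F) = 252645135
  252645135*16 + 0 = 4042322160
Decimal = 4042322160

4042322160


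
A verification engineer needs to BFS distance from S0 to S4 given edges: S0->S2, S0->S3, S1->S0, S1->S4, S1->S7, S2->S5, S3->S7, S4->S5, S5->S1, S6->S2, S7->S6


BFS layer-by-layer from S0:
  dist 0: {S0}
  dist 1: {S2, S3}
  dist 2: {S5, S7}
  dist 3: {S1, S6}
  dist 4: {S4}
  -> S4 reached at distance 4
Shortest path length = 4

4


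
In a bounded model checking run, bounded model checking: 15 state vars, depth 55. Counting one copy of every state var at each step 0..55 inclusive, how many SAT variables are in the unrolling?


BMC unrolls to depth k, creating one copy of each state var for steps 0..k.
Step count = 55 + 1 = 56 (steps 0 through 55)
Vars per step = 15
Total = 15 * 56 = 840

840


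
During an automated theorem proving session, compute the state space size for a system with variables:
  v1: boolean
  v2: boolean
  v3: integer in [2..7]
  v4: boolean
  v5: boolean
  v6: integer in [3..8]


State space = product of domain sizes of all variables.
Domain sizes:
  v1 (boolean): 2
  v2 (boolean): 2
  v3 (integer in [2..7]): 6
  v4 (boolean): 2
  v5 (boolean): 2
  v6 (integer in [3..8]): 6
Product = 2 * 2 * 6 * 2 * 2 * 6 = 576

576


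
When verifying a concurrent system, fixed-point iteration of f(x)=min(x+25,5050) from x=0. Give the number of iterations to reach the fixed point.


Step 1: x=0, cap=5050, increment=25
Step 2: x grows by 25 each step until capped at 5050; fixed point is x=5050
Step 3: iterations = ceil(5050/25) = 202

202


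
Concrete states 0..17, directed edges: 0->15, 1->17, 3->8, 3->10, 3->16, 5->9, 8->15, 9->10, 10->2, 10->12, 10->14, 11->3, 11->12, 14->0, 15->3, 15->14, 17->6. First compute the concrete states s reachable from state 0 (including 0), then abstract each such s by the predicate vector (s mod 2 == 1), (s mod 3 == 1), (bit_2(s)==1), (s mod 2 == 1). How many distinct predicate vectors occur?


BFS from 0:
Concrete reachable: {0, 2, 3, 8, 10, 12, 14, 15, 16}
Abstract via predicates (s mod 2 == 1), (s mod 3 == 1), (bit_2(s)==1), (s mod 2 == 1):
  (0,0,0,0) <- {0, 2, 8}
  (0,0,1,0) <- {12, 14}
  (0,1,0,0) <- {10, 16}
  (1,0,0,1) <- {3}
  (1,0,1,1) <- {15}
Distinct abstract states = 5

5


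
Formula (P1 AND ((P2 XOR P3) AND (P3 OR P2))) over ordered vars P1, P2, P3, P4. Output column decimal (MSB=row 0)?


Formula: (P1 AND ((P2 XOR P3) AND (P3 OR P2))) over P1, P2, P3, P4 (16 rows)
Evaluate each row (bits = P1,P2,P3,P4, MSB first):
  row 0 [0000]: (0 AND ((0 XOR 0) AND (0 OR 0))) -> 0
  row 1 [0001]: (0 AND ((0 XOR 0) AND (0 OR 0))) -> 0
  row 2 [0010]: (0 AND ((0 XOR 1) AND (1 OR 0))) -> 0
  row 3 [0011]: (0 AND ((0 XOR 1) AND (1 OR 0))) -> 0
  row 4 [0100]: (0 AND ((1 XOR 0) AND (0 OR 1))) -> 0
  row 5 [0101]: (0 AND ((1 XOR 0) AND (0 OR 1))) -> 0
  row 6 [0110]: (0 AND ((1 XOR 1) AND (1 OR 1))) -> 0
  row 7 [0111]: (0 AND ((1 XOR 1) AND (1 OR 1))) -> 0
  row 8 [1000]: (1 AND ((0 XOR 0) AND (0 OR 0))) -> 0
  row 9 [1001]: (1 AND ((0 XOR 0) AND (0 OR 0))) -> 0
  row 10 [1010]: (1 AND ((0 XOR 1) AND (1 OR 0))) -> 1
  row 11 [1011]: (1 AND ((0 XOR 1) AND (1 OR 0))) -> 1
  row 12 [1100]: (1 AND ((1 XOR 0) AND (0 OR 1))) -> 1
  row 13 [1101]: (1 AND ((1 XOR 0) AND (0 OR 1))) -> 1
  row 14 [1110]: (1 AND ((1 XOR 1) AND (1 OR 1))) -> 0
  row 15 [1111]: (1 AND ((1 XOR 1) AND (1 OR 1))) -> 0
Full result column, 4 rows per line (P1,P2 fixed per line; P3,P4 runs 00..11 left to right):
  rows 0-3 [P1,P2=00]: 0000  = hex 0
  rows 4-7 [P1,P2=01]: 0000  = hex 0
  rows 8-11 [P1,P2=10]: 0011  = hex 3
  rows 12-15 [P1,P2=11]: 1100  = hex C
Output column (row 0 .. row 15) = 0000000000111100
Output column grouped in 4s = 0000 0000 0011 1100 = 0x003C
Convert to decimal digit by digit (value = value*16 + digit):
  0 -> 0
  0*16 + 0 = 0
  0*16 + 3 = 3
  3*16 + 12 (C) = 60
Decimal = 60

60


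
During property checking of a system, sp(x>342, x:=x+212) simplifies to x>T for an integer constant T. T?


Formula: sp(P, x:=E) = exists old_x. (x = E[old_x/x]) AND P[old_x/x] (old_x is the value of x before the assignment; eliminate old_x by solving x = E[old_x/x] for old_x)
Step 1: Precondition P: x>342, i.e. old_x > 342
Step 2: Assignment gives x = old_x + 212, so old_x = x - 212
Step 3: Substitute into P: x - 212 > 342
Step 4: Simplify: x > 342+212 = 554

554


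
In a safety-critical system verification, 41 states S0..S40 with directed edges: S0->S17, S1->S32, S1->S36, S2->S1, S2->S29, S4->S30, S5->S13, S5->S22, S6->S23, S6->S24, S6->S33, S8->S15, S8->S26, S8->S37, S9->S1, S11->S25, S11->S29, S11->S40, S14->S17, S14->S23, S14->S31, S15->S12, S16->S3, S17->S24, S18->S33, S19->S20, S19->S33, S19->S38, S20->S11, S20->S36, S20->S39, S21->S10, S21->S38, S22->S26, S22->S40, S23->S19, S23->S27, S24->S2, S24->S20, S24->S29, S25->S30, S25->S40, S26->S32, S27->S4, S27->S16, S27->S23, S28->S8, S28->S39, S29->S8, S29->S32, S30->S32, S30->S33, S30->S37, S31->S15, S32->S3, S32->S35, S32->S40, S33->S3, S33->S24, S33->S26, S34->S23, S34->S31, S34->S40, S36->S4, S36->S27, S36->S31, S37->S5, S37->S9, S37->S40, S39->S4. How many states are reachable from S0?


BFS from S0:
  layer 0: {S0}
  layer 1: {S17}
  layer 2: {S24}
  layer 3: {S2, S20, S29}
  layer 4: {S1, S8, S11, S32, S36, S39}
  layer 5: {S3, S4, S15, S25, S26, S27, S31, S35, S37, S40}
  layer 6: {S5, S9, S12, S16, S23, S30}
  layer 7: {S13, S19, S22, S33}
  layer 8: {S38}
Reachable set: {S0, S1, S2, S3, S4, S5, S8, S9, S11, S12, S13, S15, S16, S17, S19, S20, S22, S23, S24, S25, S26, S27, S29, S30, S31, S32, S33, S35, S36, S37, S38, S39, S40}
Count = 33

33
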